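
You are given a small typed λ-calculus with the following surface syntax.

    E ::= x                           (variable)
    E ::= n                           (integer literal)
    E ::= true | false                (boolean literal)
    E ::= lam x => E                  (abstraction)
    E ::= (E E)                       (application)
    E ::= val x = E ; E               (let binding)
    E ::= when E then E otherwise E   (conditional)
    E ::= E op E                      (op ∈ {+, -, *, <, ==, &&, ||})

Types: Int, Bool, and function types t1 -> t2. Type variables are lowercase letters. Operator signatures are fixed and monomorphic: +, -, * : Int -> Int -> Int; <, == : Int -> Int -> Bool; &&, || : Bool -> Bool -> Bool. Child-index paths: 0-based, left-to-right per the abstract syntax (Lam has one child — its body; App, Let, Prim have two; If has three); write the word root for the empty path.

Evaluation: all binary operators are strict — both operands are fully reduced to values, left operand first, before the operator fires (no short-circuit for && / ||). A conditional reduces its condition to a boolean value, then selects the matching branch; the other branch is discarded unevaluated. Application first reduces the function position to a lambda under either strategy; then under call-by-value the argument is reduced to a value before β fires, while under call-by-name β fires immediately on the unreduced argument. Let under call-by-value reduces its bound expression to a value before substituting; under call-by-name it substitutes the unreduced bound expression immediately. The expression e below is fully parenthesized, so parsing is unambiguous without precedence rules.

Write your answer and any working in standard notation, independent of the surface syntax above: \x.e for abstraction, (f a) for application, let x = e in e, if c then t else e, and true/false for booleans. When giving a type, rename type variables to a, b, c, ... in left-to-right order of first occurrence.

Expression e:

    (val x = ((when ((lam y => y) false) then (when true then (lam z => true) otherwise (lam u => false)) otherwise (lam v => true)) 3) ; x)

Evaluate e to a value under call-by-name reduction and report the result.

Trace:
step 0: (let x = ((if ((\y.y) false) then (if true then (\z.true) else (\u.false)) else (\v.true)) 3) in x)
step 1: [let@root] ((if ((\y.y) false) then (if true then (\z.true) else (\u.false)) else (\v.true)) 3)
step 2: [beta@0.0] ((if false then (if true then (\z.true) else (\u.false)) else (\v.true)) 3)
step 3: [if@0] ((\v.true) 3)
step 4: [beta@root] true

Answer: true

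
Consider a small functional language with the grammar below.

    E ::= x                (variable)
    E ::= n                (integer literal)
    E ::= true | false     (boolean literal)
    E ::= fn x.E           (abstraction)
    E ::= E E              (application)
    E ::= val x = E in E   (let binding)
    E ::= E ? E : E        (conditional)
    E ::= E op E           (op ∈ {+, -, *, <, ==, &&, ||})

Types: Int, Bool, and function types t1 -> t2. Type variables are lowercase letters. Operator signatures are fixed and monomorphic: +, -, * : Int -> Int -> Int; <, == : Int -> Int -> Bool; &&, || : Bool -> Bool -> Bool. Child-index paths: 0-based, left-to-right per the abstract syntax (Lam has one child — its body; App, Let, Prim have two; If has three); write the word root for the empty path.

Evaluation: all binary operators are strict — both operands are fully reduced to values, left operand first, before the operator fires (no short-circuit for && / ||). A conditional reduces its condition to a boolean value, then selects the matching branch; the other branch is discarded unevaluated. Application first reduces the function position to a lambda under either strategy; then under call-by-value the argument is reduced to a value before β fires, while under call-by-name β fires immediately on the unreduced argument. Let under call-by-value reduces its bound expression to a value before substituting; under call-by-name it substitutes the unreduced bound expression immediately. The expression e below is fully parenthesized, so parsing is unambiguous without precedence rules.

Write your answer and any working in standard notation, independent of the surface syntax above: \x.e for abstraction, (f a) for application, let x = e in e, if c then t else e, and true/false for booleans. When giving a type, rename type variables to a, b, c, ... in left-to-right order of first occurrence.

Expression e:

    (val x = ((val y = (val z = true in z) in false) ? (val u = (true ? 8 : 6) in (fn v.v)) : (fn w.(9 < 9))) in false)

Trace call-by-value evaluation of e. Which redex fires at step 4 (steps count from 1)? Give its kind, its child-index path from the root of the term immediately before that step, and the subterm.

Answer: let at root : (let x = (\w.(9 < 9)) in false)

Working:
step 0: (let x = (if (let y = (let z = true in z) in false) then (let u = (if true then 8 else 6) in (\v.v)) else (\w.(9 < 9))) in false)
step 1: [let@0.0.0] (let x = (if (let y = true in false) then (let u = (if true then 8 else 6) in (\v.v)) else (\w.(9 < 9))) in false)
step 2: [let@0.0] (let x = (if false then (let u = (if true then 8 else 6) in (\v.v)) else (\w.(9 < 9))) in false)
step 3: [if@0] (let x = (\w.(9 < 9)) in false)
step 4: [let@root] false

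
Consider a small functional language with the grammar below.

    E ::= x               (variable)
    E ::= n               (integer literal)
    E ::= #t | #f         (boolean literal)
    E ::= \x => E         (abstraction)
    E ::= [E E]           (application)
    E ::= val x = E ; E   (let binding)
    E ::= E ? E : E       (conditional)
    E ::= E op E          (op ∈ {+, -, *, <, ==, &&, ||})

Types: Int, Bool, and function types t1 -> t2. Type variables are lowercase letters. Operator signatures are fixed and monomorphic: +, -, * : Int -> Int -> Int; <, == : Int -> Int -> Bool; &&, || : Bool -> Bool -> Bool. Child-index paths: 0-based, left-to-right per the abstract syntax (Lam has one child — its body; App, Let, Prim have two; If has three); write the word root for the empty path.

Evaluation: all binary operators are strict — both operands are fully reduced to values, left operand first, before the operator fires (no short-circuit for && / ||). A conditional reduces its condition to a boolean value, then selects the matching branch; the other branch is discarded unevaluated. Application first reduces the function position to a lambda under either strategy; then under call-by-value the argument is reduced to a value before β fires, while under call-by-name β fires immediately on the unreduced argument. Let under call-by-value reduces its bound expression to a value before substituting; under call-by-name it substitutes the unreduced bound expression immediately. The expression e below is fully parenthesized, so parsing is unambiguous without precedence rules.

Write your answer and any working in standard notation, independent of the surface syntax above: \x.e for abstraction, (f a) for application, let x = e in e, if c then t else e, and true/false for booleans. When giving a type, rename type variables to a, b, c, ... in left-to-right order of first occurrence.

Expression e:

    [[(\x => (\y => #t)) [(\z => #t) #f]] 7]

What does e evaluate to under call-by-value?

Answer: true

Trace:
step 0: (((\x.(\y.true)) ((\z.true) false)) 7)
step 1: [beta@0.1] (((\x.(\y.true)) true) 7)
step 2: [beta@0] ((\y.true) 7)
step 3: [beta@root] true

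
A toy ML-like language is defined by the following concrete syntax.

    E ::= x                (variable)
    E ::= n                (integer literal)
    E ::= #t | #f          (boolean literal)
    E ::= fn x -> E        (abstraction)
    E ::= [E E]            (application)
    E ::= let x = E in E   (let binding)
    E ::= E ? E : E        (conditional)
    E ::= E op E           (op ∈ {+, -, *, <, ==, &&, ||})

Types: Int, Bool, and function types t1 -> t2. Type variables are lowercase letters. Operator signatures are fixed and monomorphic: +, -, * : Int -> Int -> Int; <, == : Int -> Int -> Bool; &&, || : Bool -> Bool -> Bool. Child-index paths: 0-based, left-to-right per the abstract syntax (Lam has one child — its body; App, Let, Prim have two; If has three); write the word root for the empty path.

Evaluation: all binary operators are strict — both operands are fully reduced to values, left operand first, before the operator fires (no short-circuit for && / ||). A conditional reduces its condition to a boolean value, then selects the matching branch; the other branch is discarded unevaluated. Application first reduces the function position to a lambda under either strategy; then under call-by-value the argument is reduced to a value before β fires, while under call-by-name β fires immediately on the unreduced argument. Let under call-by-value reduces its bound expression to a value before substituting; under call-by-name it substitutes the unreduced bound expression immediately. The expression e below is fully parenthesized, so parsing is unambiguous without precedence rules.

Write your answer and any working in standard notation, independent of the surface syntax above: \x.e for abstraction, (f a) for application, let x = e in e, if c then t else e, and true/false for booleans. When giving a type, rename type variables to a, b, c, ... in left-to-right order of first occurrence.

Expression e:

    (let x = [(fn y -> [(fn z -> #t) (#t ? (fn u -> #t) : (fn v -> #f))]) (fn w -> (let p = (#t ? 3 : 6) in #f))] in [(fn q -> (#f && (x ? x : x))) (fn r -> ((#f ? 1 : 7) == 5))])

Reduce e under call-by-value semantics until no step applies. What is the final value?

Derivation:
step 0: (let x = ((\y.((\z.true) (if true then (\u.true) else (\v.false)))) (\w.(let p = (if true then 3 else 6) in false))) in ((\q.(false && (if x then x else x))) (\r.((if false then 1 else 7) == 5))))
step 1: [beta@0] (let x = ((\z.true) (if true then (\u.true) else (\v.false))) in ((\q.(false && (if x then x else x))) (\r.((if false then 1 else 7) == 5))))
step 2: [if@0.1] (let x = ((\z.true) (\u.true)) in ((\q.(false && (if x then x else x))) (\r.((if false then 1 else 7) == 5))))
step 3: [beta@0] (let x = true in ((\q.(false && (if x then x else x))) (\r.((if false then 1 else 7) == 5))))
step 4: [let@root] ((\q.(false && (if true then true else true))) (\r.((if false then 1 else 7) == 5)))
step 5: [beta@root] (false && (if true then true else true))
step 6: [if@1] (false && true)
step 7: [delta@root] false

Answer: false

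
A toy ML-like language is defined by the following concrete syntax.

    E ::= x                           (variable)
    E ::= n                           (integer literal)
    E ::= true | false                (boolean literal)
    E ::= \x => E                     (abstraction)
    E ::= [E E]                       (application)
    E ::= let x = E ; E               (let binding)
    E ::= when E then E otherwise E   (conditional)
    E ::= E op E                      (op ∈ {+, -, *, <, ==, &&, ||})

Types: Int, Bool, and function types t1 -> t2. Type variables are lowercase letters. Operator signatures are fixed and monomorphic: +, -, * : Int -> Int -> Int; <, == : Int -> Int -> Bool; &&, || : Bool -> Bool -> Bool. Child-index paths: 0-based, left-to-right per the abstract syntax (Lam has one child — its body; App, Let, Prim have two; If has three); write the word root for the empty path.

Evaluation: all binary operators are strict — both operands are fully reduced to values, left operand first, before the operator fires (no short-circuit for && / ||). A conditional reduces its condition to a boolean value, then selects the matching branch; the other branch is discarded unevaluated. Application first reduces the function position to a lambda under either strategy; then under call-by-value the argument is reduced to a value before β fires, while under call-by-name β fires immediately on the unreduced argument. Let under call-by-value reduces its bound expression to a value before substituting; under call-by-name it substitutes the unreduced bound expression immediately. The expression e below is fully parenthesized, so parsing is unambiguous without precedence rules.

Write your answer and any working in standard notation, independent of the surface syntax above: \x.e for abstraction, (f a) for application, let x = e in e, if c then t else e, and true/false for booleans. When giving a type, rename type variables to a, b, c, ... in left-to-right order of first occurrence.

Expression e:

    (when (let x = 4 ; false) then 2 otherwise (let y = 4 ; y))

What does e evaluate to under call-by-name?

Derivation:
step 0: (if (let x = 4 in false) then 2 else (let y = 4 in y))
step 1: [let@0] (if false then 2 else (let y = 4 in y))
step 2: [if@root] (let y = 4 in y)
step 3: [let@root] 4

Answer: 4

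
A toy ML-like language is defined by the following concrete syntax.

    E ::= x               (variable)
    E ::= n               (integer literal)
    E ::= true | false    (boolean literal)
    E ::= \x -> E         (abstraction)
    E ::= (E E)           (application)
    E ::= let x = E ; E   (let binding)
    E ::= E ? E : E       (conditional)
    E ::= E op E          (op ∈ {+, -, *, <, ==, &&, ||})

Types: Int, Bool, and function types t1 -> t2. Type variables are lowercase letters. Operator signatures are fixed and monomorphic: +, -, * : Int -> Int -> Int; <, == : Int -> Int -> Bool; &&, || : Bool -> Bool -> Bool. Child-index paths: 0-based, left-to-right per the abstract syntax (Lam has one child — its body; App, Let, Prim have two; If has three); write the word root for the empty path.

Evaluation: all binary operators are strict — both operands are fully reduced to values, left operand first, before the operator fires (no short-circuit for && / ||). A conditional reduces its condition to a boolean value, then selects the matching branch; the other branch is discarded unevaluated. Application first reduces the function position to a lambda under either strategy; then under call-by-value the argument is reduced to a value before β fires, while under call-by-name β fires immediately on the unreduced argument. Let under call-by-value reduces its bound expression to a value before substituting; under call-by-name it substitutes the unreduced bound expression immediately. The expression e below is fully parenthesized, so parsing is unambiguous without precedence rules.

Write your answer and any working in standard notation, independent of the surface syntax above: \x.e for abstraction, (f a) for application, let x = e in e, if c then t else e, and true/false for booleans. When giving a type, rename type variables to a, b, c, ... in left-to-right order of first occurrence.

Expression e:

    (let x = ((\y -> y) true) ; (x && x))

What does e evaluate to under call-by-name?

Answer: true

Derivation:
step 0: (let x = ((\y.y) true) in (x && x))
step 1: [let@root] (((\y.y) true) && ((\y.y) true))
step 2: [beta@0] (true && ((\y.y) true))
step 3: [beta@1] (true && true)
step 4: [delta@root] true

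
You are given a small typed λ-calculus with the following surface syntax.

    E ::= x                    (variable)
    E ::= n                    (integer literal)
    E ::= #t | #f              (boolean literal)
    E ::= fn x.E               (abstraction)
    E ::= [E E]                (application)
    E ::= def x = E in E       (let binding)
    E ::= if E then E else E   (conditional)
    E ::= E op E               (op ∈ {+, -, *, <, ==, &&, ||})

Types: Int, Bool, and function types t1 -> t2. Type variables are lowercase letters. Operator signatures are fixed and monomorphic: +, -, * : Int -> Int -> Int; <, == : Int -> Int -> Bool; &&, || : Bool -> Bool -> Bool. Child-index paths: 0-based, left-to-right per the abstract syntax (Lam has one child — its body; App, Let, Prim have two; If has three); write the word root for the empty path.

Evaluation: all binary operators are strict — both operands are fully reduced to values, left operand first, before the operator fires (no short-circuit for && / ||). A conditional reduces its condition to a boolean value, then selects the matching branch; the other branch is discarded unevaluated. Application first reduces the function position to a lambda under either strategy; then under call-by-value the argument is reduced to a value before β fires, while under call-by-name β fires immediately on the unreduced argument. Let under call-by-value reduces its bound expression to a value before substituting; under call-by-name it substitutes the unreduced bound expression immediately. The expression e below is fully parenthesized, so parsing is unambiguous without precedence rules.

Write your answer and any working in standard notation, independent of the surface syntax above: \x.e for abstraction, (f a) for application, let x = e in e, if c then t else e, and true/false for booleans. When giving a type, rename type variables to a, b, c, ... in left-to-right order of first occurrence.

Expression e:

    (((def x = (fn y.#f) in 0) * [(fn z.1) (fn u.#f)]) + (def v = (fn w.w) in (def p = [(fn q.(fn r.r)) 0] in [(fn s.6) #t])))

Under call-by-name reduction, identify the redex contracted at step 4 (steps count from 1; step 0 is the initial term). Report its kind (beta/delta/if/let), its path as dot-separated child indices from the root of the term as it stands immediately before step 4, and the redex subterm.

Trace:
step 0: (((let x = (\y.false) in 0) * ((\z.1) (\u.false))) + (let v = (\w.w) in (let p = ((\q.(\r.r)) 0) in ((\s.6) true))))
step 1: [let@0.0] ((0 * ((\z.1) (\u.false))) + (let v = (\w.w) in (let p = ((\q.(\r.r)) 0) in ((\s.6) true))))
step 2: [beta@0.1] ((0 * 1) + (let v = (\w.w) in (let p = ((\q.(\r.r)) 0) in ((\s.6) true))))
step 3: [delta@0] (0 + (let v = (\w.w) in (let p = ((\q.(\r.r)) 0) in ((\s.6) true))))
step 4: [let@1] (0 + (let p = ((\q.(\r.r)) 0) in ((\s.6) true)))

Answer: let at 1 : (let v = (\w.w) in (let p = ((\q.(\r.r)) 0) in ((\s.6) true)))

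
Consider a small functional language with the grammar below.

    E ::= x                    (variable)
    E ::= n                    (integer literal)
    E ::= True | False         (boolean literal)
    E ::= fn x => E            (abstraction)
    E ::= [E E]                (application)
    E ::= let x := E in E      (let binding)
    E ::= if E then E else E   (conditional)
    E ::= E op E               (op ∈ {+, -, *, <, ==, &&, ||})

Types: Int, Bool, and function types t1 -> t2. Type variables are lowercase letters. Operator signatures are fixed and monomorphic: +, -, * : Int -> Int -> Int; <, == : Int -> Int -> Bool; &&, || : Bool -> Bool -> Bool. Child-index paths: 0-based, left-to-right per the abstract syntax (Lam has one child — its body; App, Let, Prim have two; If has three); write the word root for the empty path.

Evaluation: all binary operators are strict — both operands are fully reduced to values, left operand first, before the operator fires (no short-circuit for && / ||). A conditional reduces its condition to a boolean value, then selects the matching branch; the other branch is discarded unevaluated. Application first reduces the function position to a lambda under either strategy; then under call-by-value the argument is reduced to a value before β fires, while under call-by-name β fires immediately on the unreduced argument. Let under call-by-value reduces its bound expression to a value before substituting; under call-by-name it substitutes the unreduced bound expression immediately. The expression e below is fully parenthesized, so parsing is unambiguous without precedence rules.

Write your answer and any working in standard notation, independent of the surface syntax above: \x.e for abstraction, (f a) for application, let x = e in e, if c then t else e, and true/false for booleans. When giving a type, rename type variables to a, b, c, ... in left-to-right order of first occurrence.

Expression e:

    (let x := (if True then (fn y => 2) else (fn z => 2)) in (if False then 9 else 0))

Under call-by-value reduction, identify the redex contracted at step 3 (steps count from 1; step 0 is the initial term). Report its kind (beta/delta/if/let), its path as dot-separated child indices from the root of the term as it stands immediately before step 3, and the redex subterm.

Answer: if at root : (if false then 9 else 0)

Working:
step 0: (let x = (if true then (\y.2) else (\z.2)) in (if false then 9 else 0))
step 1: [if@0] (let x = (\y.2) in (if false then 9 else 0))
step 2: [let@root] (if false then 9 else 0)
step 3: [if@root] 0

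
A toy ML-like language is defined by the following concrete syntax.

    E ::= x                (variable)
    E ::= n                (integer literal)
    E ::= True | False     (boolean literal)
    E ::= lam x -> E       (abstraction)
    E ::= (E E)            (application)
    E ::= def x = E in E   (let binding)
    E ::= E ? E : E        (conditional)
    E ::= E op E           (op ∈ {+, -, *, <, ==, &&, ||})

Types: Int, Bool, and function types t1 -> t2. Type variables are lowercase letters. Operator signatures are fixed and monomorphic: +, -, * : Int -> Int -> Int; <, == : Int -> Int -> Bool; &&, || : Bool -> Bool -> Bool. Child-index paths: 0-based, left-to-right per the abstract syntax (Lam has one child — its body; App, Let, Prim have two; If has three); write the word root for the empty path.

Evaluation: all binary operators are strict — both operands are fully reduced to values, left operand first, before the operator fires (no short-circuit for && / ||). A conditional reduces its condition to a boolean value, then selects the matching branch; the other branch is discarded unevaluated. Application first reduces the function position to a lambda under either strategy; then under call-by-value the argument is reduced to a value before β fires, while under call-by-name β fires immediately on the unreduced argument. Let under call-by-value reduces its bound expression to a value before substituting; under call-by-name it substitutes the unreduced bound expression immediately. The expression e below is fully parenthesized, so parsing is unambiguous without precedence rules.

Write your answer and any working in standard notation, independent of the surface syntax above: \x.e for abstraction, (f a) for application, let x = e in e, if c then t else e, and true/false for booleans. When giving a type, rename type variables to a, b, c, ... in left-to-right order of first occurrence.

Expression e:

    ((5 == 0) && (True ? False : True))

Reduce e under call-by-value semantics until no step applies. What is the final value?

Answer: false

Working:
step 0: ((5 == 0) && (if true then false else true))
step 1: [delta@0] (false && (if true then false else true))
step 2: [if@1] (false && false)
step 3: [delta@root] false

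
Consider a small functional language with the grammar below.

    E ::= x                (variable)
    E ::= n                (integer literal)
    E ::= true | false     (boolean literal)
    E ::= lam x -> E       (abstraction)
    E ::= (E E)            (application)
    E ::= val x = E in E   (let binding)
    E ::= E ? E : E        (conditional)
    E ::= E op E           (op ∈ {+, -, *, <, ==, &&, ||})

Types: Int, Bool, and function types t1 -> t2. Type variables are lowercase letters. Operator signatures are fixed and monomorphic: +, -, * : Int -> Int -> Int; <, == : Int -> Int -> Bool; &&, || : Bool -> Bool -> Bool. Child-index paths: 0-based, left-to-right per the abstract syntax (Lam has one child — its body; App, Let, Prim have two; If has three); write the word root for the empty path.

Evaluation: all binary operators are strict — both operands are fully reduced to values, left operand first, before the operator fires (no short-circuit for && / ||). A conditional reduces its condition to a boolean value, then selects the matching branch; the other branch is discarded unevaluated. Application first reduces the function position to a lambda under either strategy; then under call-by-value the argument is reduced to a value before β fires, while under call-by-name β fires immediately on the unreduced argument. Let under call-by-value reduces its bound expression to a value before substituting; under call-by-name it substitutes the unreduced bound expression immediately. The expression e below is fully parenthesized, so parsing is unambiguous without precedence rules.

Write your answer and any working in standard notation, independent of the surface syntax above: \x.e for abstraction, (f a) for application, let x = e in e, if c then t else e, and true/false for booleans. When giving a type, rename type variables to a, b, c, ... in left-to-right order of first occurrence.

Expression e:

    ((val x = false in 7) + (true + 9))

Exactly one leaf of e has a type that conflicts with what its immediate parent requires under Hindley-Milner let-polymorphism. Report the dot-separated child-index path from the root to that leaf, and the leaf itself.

Derivation:
let x : Bool
  unify Int ~ Int
  unify Bool ~ Int
  FAIL: mismatch Bool ~ Int

Answer: 1.0 : true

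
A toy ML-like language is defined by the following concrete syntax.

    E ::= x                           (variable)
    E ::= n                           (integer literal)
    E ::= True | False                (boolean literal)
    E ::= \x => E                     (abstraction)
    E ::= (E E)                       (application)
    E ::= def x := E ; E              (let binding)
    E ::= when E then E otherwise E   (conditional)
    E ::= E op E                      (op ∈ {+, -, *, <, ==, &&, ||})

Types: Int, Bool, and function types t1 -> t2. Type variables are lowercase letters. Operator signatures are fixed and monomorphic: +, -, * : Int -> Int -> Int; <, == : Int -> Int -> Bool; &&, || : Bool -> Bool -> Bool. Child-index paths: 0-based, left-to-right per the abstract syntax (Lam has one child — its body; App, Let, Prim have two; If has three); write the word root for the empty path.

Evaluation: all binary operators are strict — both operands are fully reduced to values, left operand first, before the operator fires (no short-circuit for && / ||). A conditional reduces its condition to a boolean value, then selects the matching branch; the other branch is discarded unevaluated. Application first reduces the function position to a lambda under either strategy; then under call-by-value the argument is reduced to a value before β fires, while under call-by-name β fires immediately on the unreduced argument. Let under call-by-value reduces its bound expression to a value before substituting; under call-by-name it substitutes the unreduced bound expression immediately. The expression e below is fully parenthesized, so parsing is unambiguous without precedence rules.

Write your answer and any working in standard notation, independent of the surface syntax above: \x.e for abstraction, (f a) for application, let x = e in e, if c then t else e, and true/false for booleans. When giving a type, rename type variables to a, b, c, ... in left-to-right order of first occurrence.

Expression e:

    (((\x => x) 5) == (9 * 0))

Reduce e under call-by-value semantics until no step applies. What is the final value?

Trace:
step 0: (((\x.x) 5) == (9 * 0))
step 1: [beta@0] (5 == (9 * 0))
step 2: [delta@1] (5 == 0)
step 3: [delta@root] false

Answer: false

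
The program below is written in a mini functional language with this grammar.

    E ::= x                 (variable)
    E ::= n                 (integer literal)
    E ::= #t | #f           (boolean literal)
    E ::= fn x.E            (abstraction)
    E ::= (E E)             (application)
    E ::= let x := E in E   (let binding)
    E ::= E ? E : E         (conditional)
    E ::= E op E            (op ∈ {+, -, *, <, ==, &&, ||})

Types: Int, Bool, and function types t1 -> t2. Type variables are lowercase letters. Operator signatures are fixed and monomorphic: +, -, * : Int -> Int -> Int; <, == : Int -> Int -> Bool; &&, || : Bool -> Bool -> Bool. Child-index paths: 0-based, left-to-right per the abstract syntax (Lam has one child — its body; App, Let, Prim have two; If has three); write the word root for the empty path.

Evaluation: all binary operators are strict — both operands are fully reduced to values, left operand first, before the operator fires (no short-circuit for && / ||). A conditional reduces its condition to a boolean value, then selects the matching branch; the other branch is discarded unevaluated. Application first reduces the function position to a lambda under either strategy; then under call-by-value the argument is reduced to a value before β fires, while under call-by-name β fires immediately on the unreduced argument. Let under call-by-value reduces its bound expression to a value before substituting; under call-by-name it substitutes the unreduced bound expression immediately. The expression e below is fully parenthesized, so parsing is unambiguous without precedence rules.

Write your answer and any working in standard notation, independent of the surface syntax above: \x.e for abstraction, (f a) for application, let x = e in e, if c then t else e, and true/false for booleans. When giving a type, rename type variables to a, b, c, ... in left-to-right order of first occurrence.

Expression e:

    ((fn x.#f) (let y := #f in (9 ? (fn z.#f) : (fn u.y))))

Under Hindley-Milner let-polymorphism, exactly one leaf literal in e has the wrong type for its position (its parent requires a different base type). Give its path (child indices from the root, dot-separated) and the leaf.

Derivation:
\x._ : a -> Bool
let y : Bool
  unify Int ~ Bool
  FAIL: mismatch Int ~ Bool

Answer: 1.1.0 : 9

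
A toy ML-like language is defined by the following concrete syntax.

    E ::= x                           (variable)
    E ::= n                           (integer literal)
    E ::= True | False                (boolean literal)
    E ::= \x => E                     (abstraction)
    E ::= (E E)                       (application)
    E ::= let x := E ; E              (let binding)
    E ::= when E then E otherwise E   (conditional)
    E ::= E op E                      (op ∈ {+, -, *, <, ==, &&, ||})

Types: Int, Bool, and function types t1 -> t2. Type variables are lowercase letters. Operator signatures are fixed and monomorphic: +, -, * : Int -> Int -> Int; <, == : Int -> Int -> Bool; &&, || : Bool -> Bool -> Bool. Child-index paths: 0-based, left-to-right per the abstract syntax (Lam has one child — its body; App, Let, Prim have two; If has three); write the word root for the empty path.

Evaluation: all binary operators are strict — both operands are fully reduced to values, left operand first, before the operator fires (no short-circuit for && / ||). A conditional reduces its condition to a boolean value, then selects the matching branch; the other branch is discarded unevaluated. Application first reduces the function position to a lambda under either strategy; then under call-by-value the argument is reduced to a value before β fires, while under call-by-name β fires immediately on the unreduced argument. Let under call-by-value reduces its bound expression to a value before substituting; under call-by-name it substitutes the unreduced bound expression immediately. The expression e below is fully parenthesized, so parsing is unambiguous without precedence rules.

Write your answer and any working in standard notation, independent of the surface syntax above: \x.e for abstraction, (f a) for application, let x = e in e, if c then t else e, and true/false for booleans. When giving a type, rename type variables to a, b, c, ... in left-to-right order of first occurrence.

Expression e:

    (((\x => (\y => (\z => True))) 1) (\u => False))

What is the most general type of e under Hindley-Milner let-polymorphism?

Working:
\z._ : c -> Bool
\y._ : b -> c -> Bool
\x._ : a -> b -> c -> Bool
  unify a -> b -> c -> Bool ~ Int -> d
  unify a ~ Int
  unify b -> c -> Bool ~ d
_ _ : b -> c -> Bool
\u._ : e -> Bool
  unify b -> c -> Bool ~ (e -> Bool) -> f
  unify b ~ e -> Bool
  unify c -> Bool ~ f
_ _ : c -> Bool

Answer: a -> Bool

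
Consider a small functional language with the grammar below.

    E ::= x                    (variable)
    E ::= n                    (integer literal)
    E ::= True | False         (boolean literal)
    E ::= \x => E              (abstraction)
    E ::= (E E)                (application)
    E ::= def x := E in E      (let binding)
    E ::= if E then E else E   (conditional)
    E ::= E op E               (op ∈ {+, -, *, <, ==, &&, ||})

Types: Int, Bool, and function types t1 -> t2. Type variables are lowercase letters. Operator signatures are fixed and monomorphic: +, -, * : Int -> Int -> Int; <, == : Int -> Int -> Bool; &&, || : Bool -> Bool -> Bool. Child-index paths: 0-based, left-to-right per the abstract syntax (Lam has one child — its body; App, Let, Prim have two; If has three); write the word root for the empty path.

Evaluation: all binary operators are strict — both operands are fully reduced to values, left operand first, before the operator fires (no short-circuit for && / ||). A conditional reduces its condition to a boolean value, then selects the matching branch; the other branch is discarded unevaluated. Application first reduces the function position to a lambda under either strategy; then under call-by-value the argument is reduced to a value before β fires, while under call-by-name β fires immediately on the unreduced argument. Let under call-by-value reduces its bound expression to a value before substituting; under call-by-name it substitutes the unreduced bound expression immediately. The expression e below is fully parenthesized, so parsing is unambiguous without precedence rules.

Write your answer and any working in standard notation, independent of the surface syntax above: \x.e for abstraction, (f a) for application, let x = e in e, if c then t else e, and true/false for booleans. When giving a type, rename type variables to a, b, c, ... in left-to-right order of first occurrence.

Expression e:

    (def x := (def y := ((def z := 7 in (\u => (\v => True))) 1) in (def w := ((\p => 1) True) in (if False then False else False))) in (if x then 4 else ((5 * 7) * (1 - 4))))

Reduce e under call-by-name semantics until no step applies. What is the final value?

Answer: -105

Working:
step 0: (let x = (let y = ((let z = 7 in (\u.(\v.true))) 1) in (let w = ((\p.1) true) in (if false then false else false))) in (if x then 4 else ((5 * 7) * (1 - 4))))
step 1: [let@root] (if (let y = ((let z = 7 in (\u.(\v.true))) 1) in (let w = ((\p.1) true) in (if false then false else false))) then 4 else ((5 * 7) * (1 - 4)))
step 2: [let@0] (if (let w = ((\p.1) true) in (if false then false else false)) then 4 else ((5 * 7) * (1 - 4)))
step 3: [let@0] (if (if false then false else false) then 4 else ((5 * 7) * (1 - 4)))
step 4: [if@0] (if false then 4 else ((5 * 7) * (1 - 4)))
step 5: [if@root] ((5 * 7) * (1 - 4))
step 6: [delta@0] (35 * (1 - 4))
step 7: [delta@1] (35 * -3)
step 8: [delta@root] -105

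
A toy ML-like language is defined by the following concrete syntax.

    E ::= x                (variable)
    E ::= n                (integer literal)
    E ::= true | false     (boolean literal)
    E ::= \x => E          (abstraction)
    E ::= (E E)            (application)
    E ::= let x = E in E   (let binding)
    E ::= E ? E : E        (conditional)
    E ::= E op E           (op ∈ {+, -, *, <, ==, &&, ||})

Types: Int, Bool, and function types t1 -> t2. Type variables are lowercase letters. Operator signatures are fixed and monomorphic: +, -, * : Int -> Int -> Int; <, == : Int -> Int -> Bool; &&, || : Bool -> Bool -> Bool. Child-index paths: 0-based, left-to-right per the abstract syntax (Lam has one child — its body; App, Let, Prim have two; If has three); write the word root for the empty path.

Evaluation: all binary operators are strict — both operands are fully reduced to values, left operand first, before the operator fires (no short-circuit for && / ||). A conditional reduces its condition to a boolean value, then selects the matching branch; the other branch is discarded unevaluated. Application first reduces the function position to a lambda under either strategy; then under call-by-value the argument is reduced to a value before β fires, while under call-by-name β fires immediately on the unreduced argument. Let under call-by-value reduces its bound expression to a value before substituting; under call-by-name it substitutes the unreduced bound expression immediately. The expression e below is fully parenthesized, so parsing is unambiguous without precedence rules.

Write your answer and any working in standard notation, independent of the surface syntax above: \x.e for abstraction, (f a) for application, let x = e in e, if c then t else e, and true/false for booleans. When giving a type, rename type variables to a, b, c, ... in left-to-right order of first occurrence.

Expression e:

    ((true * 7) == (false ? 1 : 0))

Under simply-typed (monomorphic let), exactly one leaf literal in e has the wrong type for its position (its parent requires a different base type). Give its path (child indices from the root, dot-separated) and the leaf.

Answer: 0.0 : true

Trace:
  unify Bool ~ Int
  FAIL: mismatch Bool ~ Int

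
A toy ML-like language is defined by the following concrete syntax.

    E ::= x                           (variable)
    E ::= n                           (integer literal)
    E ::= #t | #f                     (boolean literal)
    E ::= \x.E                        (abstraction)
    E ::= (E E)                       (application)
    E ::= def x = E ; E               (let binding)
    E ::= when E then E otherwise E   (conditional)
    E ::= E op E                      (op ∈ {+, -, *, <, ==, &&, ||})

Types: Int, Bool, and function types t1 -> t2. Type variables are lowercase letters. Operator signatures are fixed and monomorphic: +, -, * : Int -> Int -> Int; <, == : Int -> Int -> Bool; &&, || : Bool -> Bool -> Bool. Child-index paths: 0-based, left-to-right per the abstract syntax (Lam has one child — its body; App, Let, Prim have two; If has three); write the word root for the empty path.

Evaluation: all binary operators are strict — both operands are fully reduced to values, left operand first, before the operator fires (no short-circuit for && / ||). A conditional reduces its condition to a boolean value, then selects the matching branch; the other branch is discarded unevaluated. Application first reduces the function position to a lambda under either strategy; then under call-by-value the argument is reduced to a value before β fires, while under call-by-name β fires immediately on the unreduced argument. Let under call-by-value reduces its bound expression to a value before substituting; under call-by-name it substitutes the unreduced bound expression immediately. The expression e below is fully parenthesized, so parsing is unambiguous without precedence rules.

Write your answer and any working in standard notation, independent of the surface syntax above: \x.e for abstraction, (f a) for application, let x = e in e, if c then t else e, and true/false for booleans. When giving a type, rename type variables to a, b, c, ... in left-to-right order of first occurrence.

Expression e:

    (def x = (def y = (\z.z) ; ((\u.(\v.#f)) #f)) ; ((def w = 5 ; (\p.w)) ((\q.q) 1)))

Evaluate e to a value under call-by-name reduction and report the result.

Answer: 5

Derivation:
step 0: (let x = (let y = (\z.z) in ((\u.(\v.false)) false)) in ((let w = 5 in (\p.w)) ((\q.q) 1)))
step 1: [let@root] ((let w = 5 in (\p.w)) ((\q.q) 1))
step 2: [let@0] ((\p.5) ((\q.q) 1))
step 3: [beta@root] 5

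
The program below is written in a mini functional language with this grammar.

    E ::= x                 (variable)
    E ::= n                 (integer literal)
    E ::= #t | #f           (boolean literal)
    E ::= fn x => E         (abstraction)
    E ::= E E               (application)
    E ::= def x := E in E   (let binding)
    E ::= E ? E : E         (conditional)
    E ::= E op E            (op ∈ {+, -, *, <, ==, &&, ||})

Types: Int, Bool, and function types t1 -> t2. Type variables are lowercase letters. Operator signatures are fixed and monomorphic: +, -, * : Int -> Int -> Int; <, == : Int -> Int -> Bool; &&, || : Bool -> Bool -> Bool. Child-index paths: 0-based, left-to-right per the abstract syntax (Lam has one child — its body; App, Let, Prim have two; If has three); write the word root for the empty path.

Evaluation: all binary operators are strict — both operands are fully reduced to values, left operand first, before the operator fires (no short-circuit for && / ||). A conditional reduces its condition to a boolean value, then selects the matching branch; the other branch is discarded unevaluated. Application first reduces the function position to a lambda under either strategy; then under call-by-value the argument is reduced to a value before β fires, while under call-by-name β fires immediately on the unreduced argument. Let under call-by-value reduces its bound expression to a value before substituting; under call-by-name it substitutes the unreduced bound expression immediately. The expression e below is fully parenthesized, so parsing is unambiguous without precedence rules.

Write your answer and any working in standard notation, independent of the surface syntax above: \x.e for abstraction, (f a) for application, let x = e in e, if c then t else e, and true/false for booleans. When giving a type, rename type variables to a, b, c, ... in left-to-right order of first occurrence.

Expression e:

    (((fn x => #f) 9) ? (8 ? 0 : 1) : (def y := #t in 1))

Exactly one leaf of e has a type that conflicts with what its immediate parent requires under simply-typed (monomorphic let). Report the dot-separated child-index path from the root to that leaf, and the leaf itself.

Answer: 1.0 : 8

Working:
\x._ : a -> Bool
  unify a -> Bool ~ Int -> b
  unify a ~ Int
  unify Bool ~ b
_ _ : Bool
  unify Bool ~ Bool
  unify Int ~ Bool
  FAIL: mismatch Int ~ Bool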